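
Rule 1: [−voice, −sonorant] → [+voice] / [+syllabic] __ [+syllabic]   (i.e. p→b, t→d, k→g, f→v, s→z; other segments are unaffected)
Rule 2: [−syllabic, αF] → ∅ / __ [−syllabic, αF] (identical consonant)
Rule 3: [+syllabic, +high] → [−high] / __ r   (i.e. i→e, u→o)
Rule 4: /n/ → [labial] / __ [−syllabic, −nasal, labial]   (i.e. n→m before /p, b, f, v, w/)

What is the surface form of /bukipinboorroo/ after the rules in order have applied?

Rule 1 (intervocalic voicing): /k/ is a voiceless obstruent between vowels /u/ and /i/, so it voices to [g]. /p/ is a voiceless obstruent between vowels /i/ and /i/, so it voices to [b]. /bukipinboorroo/ → bugibinboorroo.
Rule 2 (degemination): /rr/ is a geminate; the first /r/ deletes. /bugibinboorroo/ → bugibinbooroo.
Rule 3 (pre-rhotic lowering): no segment meets the environment; /bugibinbooroo/ is unchanged.
Rule 4 (nasal place assimilation): /n/ precedes the labial consonant /b/, so it assimilates in place to [m]. /bugibinbooroo/ → bugibimbooroo.

bugibimbooroo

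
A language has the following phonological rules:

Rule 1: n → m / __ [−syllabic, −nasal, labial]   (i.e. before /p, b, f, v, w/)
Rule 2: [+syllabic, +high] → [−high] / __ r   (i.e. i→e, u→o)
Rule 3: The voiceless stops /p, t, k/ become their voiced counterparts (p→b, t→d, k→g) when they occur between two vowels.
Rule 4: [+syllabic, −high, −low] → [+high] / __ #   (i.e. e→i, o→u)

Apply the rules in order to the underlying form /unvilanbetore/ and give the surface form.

Rule 1 (nasal place assimilation): /n/ precedes the labial consonant /v/, so it assimilates in place to [m]. /n/ precedes the labial consonant /b/, so it assimilates in place to [m]. /unvilanbetore/ → umvilambetore.
Rule 2 (pre-rhotic lowering): no segment meets the environment; /umvilambetore/ is unchanged.
Rule 3 (intervocalic voicing): /t/ is a voiceless stop between vowels /e/ and /o/, so it voices to [d]. /umvilambetore/ → umvilambedore.
Rule 4 (final vowel raising): /e/ is a mid vowel in word-final position, so it raises to [i]. /umvilambedore/ → umvilambedori.

umvilambedori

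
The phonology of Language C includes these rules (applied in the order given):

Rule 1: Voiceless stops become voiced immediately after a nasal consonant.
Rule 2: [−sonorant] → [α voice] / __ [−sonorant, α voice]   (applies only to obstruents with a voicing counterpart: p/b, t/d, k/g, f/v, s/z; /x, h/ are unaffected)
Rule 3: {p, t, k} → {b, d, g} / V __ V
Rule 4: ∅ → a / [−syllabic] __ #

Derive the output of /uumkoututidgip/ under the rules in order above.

uumgoududidgipa

Rule 1 (post-nasal voicing): /k/ is a voiceless stop immediately after the nasal /m/, so it voices to [g]. /uumkoututidgip/ → uumgoututidgip.
Rule 2 (regressive voicing assimilation): no segment meets the environment; /uumgoututidgip/ is unchanged.
Rule 3 (intervocalic voicing): /t/ is a voiceless stop between vowels /u/ and /u/, so it voices to [d]. /t/ is a voiceless stop between vowels /u/ and /i/, so it voices to [d]. /uumgoututidgip/ → uumgoududidgip.
Rule 4 (final a-epenthesis): the form ends in the consonant /p/, so [a] is inserted word-finally. /uumgoududidgip/ → uumgoududidgipa.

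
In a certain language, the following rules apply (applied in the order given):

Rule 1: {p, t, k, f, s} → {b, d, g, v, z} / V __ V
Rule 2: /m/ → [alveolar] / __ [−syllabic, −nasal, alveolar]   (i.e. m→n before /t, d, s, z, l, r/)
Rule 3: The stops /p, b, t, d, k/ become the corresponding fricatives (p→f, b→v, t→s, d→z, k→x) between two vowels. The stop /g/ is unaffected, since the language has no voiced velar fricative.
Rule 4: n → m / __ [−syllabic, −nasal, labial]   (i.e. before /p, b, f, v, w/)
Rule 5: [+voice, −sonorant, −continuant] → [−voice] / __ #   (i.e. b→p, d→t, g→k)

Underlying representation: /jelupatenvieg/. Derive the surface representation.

jeluvazemviek

Rule 1 (intervocalic voicing): /p/ is a voiceless obstruent between vowels /u/ and /a/, so it voices to [b]. /t/ is a voiceless obstruent between vowels /a/ and /e/, so it voices to [d]. /jelupatenvieg/ → jelubadenvieg.
Rule 2 (nasal place assimilation): no segment meets the environment; /jelubadenvieg/ is unchanged.
Rule 3 (intervocalic spirantization): /b/ is a stop between vowels /u/ and /a/, so it spirantizes to the fricative [v]. /d/ is a stop between vowels /a/ and /e/, so it spirantizes to the fricative [z]. /jelubadenvieg/ → jeluvazenvieg.
Rule 4 (nasal place assimilation): /n/ precedes the labial consonant /v/, so it assimilates in place to [m]. /jeluvazenvieg/ → jeluvazemvieg.
Rule 5 (final devoicing): /g/ is a voiced stop in word-final position, so it devoices to [k]. /jeluvazemvieg/ → jeluvazemviek.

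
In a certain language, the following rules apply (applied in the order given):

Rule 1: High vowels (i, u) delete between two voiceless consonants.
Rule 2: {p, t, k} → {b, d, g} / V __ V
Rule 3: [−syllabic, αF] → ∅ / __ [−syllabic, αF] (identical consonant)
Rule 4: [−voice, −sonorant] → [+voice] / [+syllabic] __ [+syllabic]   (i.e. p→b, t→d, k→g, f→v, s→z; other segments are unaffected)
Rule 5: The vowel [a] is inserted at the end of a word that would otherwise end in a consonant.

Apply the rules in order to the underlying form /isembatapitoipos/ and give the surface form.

Rule 1 (high vowel syncope): /i/ is a high vowel flanked by voiceless consonants /p/ and /t/, so it deletes. /isembatapitoipos/ → isembataptoipos.
Rule 2 (intervocalic voicing): /t/ is a voiceless stop between vowels /a/ and /a/, so it voices to [d]. /p/ is a voiceless stop between vowels /i/ and /o/, so it voices to [b]. /isembataptoipos/ → isembadaptoibos.
Rule 3 (degemination): no segment meets the environment; /isembadaptoibos/ is unchanged.
Rule 4 (intervocalic voicing): /s/ is a voiceless obstruent between vowels /i/ and /e/, so it voices to [z]. /isembadaptoibos/ → izembadaptoibos.
Rule 5 (final a-epenthesis): the form ends in the consonant /s/, so [a] is inserted word-finally. /izembadaptoibos/ → izembadaptoibosa.

izembadaptoibosa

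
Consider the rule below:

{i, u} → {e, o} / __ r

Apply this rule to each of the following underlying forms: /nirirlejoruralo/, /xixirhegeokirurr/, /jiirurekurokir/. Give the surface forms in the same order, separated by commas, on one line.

/nirirlejoruralo/: /i/ is a high vowel immediately before /r/, so it lowers to [e]. /i/ is a high vowel immediately before /r/, so it lowers to [e]. /u/ is a high vowel immediately before /r/, so it lowers to [o]. → [nererlejororalo].
/xixirhegeokirurr/: /i/ is a high vowel immediately before /r/, so it lowers to [e]. /i/ is a high vowel immediately before /r/, so it lowers to [e]. /u/ is a high vowel immediately before /r/, so it lowers to [o]. → [xixerhegeokerorr].
/jiirurekurokir/: /i/ is a high vowel immediately before /r/, so it lowers to [e]. /u/ is a high vowel immediately before /r/, so it lowers to [o]. /u/ is a high vowel immediately before /r/, so it lowers to [o]. /i/ is a high vowel immediately before /r/, so it lowers to [e]. → [jierorekoroker].

nererlejororalo, xixerhegeokerorr, jierorekoroker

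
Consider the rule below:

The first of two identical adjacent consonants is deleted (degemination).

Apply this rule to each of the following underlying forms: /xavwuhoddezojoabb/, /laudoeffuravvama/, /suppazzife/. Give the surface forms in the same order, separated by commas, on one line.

/xavwuhoddezojoabb/: /dd/ is a geminate; the first /d/ deletes. /bb/ is a geminate; the first /b/ deletes. → [xavwuhodezojoab].
/laudoeffuravvama/: /ff/ is a geminate; the first /f/ deletes. /vv/ is a geminate; the first /v/ deletes. → [laudoefuravama].
/suppazzife/: /pp/ is a geminate; the first /p/ deletes. /zz/ is a geminate; the first /z/ deletes. → [supazife].

xavwuhodezojoab, laudoefuravama, supazife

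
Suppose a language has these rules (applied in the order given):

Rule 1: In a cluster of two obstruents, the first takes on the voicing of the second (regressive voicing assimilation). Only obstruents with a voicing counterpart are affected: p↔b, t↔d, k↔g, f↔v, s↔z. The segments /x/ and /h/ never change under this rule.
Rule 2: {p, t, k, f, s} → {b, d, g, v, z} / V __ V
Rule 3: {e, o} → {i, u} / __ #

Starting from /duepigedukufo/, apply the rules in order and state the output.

duebigeduguvu

Rule 1 (regressive voicing assimilation): no segment meets the environment; /duepigedukufo/ is unchanged.
Rule 2 (intervocalic voicing): /p/ is a voiceless obstruent between vowels /e/ and /i/, so it voices to [b]. /k/ is a voiceless obstruent between vowels /u/ and /u/, so it voices to [g]. /f/ is a voiceless obstruent between vowels /u/ and /o/, so it voices to [v]. /duepigedukufo/ → duebigeduguvo.
Rule 3 (final vowel raising): /o/ is a mid vowel in word-final position, so it raises to [u]. /duebigeduguvo/ → duebigeduguvu.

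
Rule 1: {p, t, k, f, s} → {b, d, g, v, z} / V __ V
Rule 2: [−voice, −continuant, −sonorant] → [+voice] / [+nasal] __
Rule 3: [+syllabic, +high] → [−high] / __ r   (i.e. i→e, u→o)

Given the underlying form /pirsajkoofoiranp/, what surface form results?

Rule 1 (intervocalic voicing): /f/ is a voiceless obstruent between vowels /o/ and /o/, so it voices to [v]. /pirsajkoofoiranp/ → pirsajkoovoiranp.
Rule 2 (post-nasal voicing): /p/ is a voiceless stop immediately after the nasal /n/, so it voices to [b]. /pirsajkoovoiranp/ → pirsajkoovoiranb.
Rule 3 (pre-rhotic lowering): /i/ is a high vowel immediately before /r/, so it lowers to [e]. /i/ is a high vowel immediately before /r/, so it lowers to [e]. /pirsajkoovoiranb/ → persajkoovoeranb.

persajkoovoeranb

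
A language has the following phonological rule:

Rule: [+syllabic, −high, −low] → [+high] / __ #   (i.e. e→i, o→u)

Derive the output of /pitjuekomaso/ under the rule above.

/o/ is a mid vowel in word-final position, so it raises to [u].
The other instances of /e/, /o/ do not occur in the required environment and remain unchanged.
Surface form: [pitjuekomasu].

pitjuekomasu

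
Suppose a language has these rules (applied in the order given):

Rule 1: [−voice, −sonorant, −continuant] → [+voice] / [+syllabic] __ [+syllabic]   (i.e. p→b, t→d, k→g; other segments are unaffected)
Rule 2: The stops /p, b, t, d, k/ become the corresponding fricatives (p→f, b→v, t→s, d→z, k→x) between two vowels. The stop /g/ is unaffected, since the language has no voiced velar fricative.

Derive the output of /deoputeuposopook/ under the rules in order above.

deovuzeuvosovook

Rule 1 (intervocalic voicing): /p/ is a voiceless stop between vowels /o/ and /u/, so it voices to [b]. /t/ is a voiceless stop between vowels /u/ and /e/, so it voices to [d]. /p/ is a voiceless stop between vowels /u/ and /o/, so it voices to [b]. /p/ is a voiceless stop between vowels /o/ and /o/, so it voices to [b]. /deoputeuposopook/ → deobudeubosobook.
Rule 2 (intervocalic spirantization): /b/ is a stop between vowels /o/ and /u/, so it spirantizes to the fricative [v]. /d/ is a stop between vowels /u/ and /e/, so it spirantizes to the fricative [z]. /b/ is a stop between vowels /u/ and /o/, so it spirantizes to the fricative [v]. /b/ is a stop between vowels /o/ and /o/, so it spirantizes to the fricative [v]. /deobudeubosobook/ → deovuzeuvosovook.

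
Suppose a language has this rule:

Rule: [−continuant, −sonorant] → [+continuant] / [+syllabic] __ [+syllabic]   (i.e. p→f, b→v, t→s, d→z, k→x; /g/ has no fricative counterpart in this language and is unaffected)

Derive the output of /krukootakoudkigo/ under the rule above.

/k/ is a stop between vowels /u/ and /o/, so it spirantizes to the fricative [x].
/t/ is a stop between vowels /o/ and /a/, so it spirantizes to the fricative [s].
/k/ is a stop between vowels /a/ and /o/, so it spirantizes to the fricative [x].
The other instances of /k/, /d/ do not occur in the required environment and remain unchanged.
Surface form: [kruxoosaxoudkigo].

kruxoosaxoudkigo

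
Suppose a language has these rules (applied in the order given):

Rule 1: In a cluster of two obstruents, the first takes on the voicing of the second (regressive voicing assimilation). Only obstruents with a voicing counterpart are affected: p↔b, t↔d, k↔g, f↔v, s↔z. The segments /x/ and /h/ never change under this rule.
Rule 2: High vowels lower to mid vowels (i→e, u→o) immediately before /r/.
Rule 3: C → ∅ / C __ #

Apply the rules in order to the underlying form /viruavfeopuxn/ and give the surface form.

veruaffeopux

Rule 1 (regressive voicing assimilation): /v/ precedes the voiceless obstruent /f/, so it devoices to [f] by assimilation. /viruavfeopuxn/ → viruaffeopuxn.
Rule 2 (pre-rhotic lowering): /i/ is a high vowel immediately before /r/, so it lowers to [e]. /viruaffeopuxn/ → veruaffeopuxn.
Rule 3 (final cluster simplification): /n/ is the second consonant of a word-final cluster /xn/, so it deletes. /veruaffeopuxn/ → veruaffeopux.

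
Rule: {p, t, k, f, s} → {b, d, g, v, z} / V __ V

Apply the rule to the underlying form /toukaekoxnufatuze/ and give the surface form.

/k/ is a voiceless obstruent between vowels /u/ and /a/, so it voices to [g].
/k/ is a voiceless obstruent between vowels /e/ and /o/, so it voices to [g].
/f/ is a voiceless obstruent between vowels /u/ and /a/, so it voices to [v].
/t/ is a voiceless obstruent between vowels /a/ and /u/, so it voices to [d].
The other instance of /t/ does not occur in the required environment and remains unchanged.
Surface form: [tougaegoxnuvaduze].

tougaegoxnuvaduze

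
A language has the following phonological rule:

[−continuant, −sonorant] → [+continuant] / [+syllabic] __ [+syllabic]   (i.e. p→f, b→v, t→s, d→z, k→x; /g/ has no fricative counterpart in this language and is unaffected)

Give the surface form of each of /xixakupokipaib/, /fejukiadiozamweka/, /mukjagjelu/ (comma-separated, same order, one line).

xixaxufoxifaib, fejuxiaziozamwexa, mukjagjelu

/xixakupokipaib/: /k/ is a stop between vowels /a/ and /u/, so it spirantizes to the fricative [x]. /p/ is a stop between vowels /u/ and /o/, so it spirantizes to the fricative [f]. /k/ is a stop between vowels /o/ and /i/, so it spirantizes to the fricative [x]. /p/ is a stop between vowels /i/ and /a/, so it spirantizes to the fricative [f]. → [xixaxufoxifaib].
/fejukiadiozamweka/: /k/ is a stop between vowels /u/ and /i/, so it spirantizes to the fricative [x]. /d/ is a stop between vowels /a/ and /i/, so it spirantizes to the fricative [z]. /k/ is a stop between vowels /e/ and /a/, so it spirantizes to the fricative [x]. → [fejuxiaziozamwexa].
/mukjagjelu/: the rule's environment is not met; surfaces unchanged as [mukjagjelu].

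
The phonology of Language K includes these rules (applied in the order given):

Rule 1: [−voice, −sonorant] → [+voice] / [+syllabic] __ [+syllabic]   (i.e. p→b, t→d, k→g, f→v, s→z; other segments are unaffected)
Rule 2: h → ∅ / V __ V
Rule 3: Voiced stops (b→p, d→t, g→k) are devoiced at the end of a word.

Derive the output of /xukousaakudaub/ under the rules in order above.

xugouzaagudaup

Rule 1 (intervocalic voicing): /k/ is a voiceless obstruent between vowels /u/ and /o/, so it voices to [g]. /s/ is a voiceless obstruent between vowels /u/ and /a/, so it voices to [z]. /k/ is a voiceless obstruent between vowels /a/ and /u/, so it voices to [g]. /xukousaakudaub/ → xugouzaagudaub.
Rule 2 (intervocalic h-deletion): no segment meets the environment; /xugouzaagudaub/ is unchanged.
Rule 3 (final devoicing): /b/ is a voiced stop in word-final position, so it devoices to [p]. /xugouzaagudaub/ → xugouzaagudaup.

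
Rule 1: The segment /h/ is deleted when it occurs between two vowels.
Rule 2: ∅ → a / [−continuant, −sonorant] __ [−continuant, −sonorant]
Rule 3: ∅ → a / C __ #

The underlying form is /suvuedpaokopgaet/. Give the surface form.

suvuedapaokopagaeta

Rule 1 (intervocalic h-deletion): no segment meets the environment; /suvuedpaokopgaet/ is unchanged.
Rule 2 (stop-cluster a-epenthesis): /d/ and /p/ form a stop–stop cluster, so [a] is inserted between them. /p/ and /g/ form a stop–stop cluster, so [a] is inserted between them. /suvuedpaokopgaet/ → suvuedapaokopagaet.
Rule 3 (final a-epenthesis): the form ends in the consonant /t/, so [a] is inserted word-finally. /suvuedapaokopagaet/ → suvuedapaokopagaeta.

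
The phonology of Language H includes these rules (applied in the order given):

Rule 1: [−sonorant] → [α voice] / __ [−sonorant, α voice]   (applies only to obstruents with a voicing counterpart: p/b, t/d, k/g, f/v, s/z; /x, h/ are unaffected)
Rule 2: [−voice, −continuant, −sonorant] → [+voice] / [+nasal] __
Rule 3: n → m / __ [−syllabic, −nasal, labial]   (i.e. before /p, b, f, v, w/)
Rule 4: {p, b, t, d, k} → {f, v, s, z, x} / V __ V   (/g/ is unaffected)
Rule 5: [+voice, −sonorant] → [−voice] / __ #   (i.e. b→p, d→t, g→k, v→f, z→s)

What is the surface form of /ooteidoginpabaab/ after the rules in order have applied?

Rule 1 (regressive voicing assimilation): no segment meets the environment; /ooteidoginpabaab/ is unchanged.
Rule 2 (post-nasal voicing): /p/ is a voiceless stop immediately after the nasal /n/, so it voices to [b]. /ooteidoginpabaab/ → ooteidoginbabaab.
Rule 3 (nasal place assimilation): /n/ precedes the labial consonant /b/, so it assimilates in place to [m]. /ooteidoginbabaab/ → ooteidogimbabaab.
Rule 4 (intervocalic spirantization): /t/ is a stop between vowels /o/ and /e/, so it spirantizes to the fricative [s]. /d/ is a stop between vowels /i/ and /o/, so it spirantizes to the fricative [z]. /b/ is a stop between vowels /a/ and /a/, so it spirantizes to the fricative [v]. /ooteidogimbabaab/ → ooseizogimbavaab.
Rule 5 (final devoicing): /b/ is a voiced obstruent in word-final position, so it devoices to [p]. /ooseizogimbavaab/ → ooseizogimbavaap.

ooseizogimbavaap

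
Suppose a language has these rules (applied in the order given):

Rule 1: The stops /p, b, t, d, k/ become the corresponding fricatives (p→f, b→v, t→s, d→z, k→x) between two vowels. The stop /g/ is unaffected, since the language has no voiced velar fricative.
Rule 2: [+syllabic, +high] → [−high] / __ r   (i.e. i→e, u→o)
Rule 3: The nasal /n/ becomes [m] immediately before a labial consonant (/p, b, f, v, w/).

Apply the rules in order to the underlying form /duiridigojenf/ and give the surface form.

duerizigojemf

Rule 1 (intervocalic spirantization): /d/ is a stop between vowels /i/ and /i/, so it spirantizes to the fricative [z]. /duiridigojenf/ → duirizigojenf.
Rule 2 (pre-rhotic lowering): /i/ is a high vowel immediately before /r/, so it lowers to [e]. /duirizigojenf/ → duerizigojenf.
Rule 3 (nasal place assimilation): /n/ precedes the labial consonant /f/, so it assimilates in place to [m]. /duerizigojenf/ → duerizigojemf.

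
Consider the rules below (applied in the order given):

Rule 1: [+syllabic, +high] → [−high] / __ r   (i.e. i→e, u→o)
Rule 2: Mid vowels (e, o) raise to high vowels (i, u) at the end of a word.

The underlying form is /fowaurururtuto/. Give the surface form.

Rule 1 (pre-rhotic lowering): /u/ is a high vowel immediately before /r/, so it lowers to [o]. /u/ is a high vowel immediately before /r/, so it lowers to [o]. /u/ is a high vowel immediately before /r/, so it lowers to [o]. /fowaurururtuto/ → fowaororortuto.
Rule 2 (final vowel raising): /o/ is a mid vowel in word-final position, so it raises to [u]. /fowaororortuto/ → fowaororortutu.

fowaororortutu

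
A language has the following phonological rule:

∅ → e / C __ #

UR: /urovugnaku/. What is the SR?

urovugnaku

No segment of /urovugnaku/ meets the structural description of the rule, so the form surfaces unchanged.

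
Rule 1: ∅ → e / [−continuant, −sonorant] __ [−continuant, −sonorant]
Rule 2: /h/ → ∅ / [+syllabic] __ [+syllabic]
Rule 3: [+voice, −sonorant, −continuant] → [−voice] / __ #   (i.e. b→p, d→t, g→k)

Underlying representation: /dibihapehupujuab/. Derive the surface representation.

dibiapeupujuap

Rule 1 (stop-cluster e-epenthesis): no segment meets the environment; /dibihapehupujuab/ is unchanged.
Rule 2 (intervocalic h-deletion): /h/ occurs between vowels /i/ and /a/, so it deletes. /h/ occurs between vowels /e/ and /u/, so it deletes. /dibihapehupujuab/ → dibiapeupujuab.
Rule 3 (final devoicing): /b/ is a voiced stop in word-final position, so it devoices to [p]. /dibiapeupujuab/ → dibiapeupujuap.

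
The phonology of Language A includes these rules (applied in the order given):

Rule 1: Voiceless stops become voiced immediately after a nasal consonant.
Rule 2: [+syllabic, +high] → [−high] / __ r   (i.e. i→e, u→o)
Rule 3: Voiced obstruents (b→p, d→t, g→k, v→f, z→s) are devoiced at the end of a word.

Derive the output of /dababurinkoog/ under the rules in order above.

dababoringook

Rule 1 (post-nasal voicing): /k/ is a voiceless stop immediately after the nasal /n/, so it voices to [g]. /dababurinkoog/ → dababuringoog.
Rule 2 (pre-rhotic lowering): /u/ is a high vowel immediately before /r/, so it lowers to [o]. /dababuringoog/ → dababoringoog.
Rule 3 (final devoicing): /g/ is a voiced obstruent in word-final position, so it devoices to [k]. /dababoringoog/ → dababoringook.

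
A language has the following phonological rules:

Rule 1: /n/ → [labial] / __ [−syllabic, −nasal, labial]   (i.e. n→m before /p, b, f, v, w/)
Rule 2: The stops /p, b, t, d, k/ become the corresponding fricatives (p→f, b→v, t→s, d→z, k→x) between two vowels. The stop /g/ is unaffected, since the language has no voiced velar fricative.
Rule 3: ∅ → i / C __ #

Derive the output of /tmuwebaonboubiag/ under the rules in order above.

tmuwevaombouviagi

Rule 1 (nasal place assimilation): /n/ precedes the labial consonant /b/, so it assimilates in place to [m]. /tmuwebaonboubiag/ → tmuwebaomboubiag.
Rule 2 (intervocalic spirantization): /b/ is a stop between vowels /e/ and /a/, so it spirantizes to the fricative [v]. /b/ is a stop between vowels /u/ and /i/, so it spirantizes to the fricative [v]. /tmuwebaomboubiag/ → tmuwevaombouviag.
Rule 3 (final i-epenthesis): the form ends in the consonant /g/, so [i] is inserted word-finally. /tmuwevaombouviag/ → tmuwevaombouviagi.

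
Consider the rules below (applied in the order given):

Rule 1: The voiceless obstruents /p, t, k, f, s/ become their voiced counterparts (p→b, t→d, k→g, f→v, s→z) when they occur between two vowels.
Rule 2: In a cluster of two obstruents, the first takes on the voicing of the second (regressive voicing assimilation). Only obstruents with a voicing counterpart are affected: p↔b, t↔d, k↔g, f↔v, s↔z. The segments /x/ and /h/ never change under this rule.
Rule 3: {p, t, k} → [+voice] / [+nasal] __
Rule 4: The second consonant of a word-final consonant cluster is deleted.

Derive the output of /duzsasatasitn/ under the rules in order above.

Rule 1 (intervocalic voicing): /s/ is a voiceless obstruent between vowels /a/ and /a/, so it voices to [z]. /t/ is a voiceless obstruent between vowels /a/ and /a/, so it voices to [d]. /s/ is a voiceless obstruent between vowels /a/ and /i/, so it voices to [z]. /duzsasatasitn/ → duzsazadazitn.
Rule 2 (regressive voicing assimilation): /z/ precedes the voiceless obstruent /s/, so it devoices to [s] by assimilation. /duzsazadazitn/ → dussazadazitn.
Rule 3 (post-nasal voicing): no segment meets the environment; /dussazadazitn/ is unchanged.
Rule 4 (final cluster simplification): /n/ is the second consonant of a word-final cluster /tn/, so it deletes. /dussazadazitn/ → dussazadazit.

dussazadazit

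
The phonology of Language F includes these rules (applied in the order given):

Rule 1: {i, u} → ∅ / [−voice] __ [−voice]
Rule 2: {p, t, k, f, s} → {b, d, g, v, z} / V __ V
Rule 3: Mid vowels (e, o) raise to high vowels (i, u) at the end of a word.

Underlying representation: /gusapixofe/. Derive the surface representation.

guzapxovi

Rule 1 (high vowel syncope): /i/ is a high vowel flanked by voiceless consonants /p/ and /x/, so it deletes. /gusapixofe/ → gusapxofe.
Rule 2 (intervocalic voicing): /s/ is a voiceless obstruent between vowels /u/ and /a/, so it voices to [z]. /f/ is a voiceless obstruent between vowels /o/ and /e/, so it voices to [v]. /gusapxofe/ → guzapxove.
Rule 3 (final vowel raising): /e/ is a mid vowel in word-final position, so it raises to [i]. /guzapxove/ → guzapxovi.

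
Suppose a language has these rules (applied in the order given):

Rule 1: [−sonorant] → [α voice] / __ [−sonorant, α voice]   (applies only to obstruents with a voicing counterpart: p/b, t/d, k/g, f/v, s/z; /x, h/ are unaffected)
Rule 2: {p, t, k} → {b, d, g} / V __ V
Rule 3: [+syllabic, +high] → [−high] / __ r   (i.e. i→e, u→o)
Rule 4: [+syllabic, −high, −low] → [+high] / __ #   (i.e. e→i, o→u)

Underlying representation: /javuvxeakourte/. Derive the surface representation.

Rule 1 (regressive voicing assimilation): /v/ precedes the voiceless obstruent /x/, so it devoices to [f] by assimilation. /javuvxeakourte/ → javufxeakourte.
Rule 2 (intervocalic voicing): /k/ is a voiceless stop between vowels /a/ and /o/, so it voices to [g]. /javufxeakourte/ → javufxeagourte.
Rule 3 (pre-rhotic lowering): /u/ is a high vowel immediately before /r/, so it lowers to [o]. /javufxeagourte/ → javufxeagoorte.
Rule 4 (final vowel raising): /e/ is a mid vowel in word-final position, so it raises to [i]. /javufxeagoorte/ → javufxeagoorti.

javufxeagoorti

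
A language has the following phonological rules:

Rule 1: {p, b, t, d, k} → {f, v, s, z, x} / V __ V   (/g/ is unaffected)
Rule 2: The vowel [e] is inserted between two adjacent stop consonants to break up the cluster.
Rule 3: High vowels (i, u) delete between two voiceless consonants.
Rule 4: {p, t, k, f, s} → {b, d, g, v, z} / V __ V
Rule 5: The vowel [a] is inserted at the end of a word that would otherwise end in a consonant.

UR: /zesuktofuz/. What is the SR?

zeskedovuza

Rule 1 (intervocalic spirantization): no segment meets the environment; /zesuktofuz/ is unchanged.
Rule 2 (stop-cluster e-epenthesis): /k/ and /t/ form a stop–stop cluster, so [e] is inserted between them. /zesuktofuz/ → zesuketofuz.
Rule 3 (high vowel syncope): /u/ is a high vowel flanked by voiceless consonants /s/ and /k/, so it deletes. /zesuketofuz/ → zesketofuz.
Rule 4 (intervocalic voicing): /t/ is a voiceless obstruent between vowels /e/ and /o/, so it voices to [d]. /f/ is a voiceless obstruent between vowels /o/ and /u/, so it voices to [v]. /zesketofuz/ → zeskedovuz.
Rule 5 (final a-epenthesis): the form ends in the consonant /z/, so [a] is inserted word-finally. /zeskedovuz/ → zeskedovuza.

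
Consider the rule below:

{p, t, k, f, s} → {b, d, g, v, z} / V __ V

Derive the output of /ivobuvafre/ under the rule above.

ivobuvafre

No segment of /ivobuvafre/ meets the structural description of the rule, so the form surfaces unchanged.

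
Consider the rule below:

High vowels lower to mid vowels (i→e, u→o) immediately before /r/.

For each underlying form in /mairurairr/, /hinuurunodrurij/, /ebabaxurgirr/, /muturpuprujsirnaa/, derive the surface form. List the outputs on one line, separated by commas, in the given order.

/mairurairr/: /i/ is a high vowel immediately before /r/, so it lowers to [e]. /u/ is a high vowel immediately before /r/, so it lowers to [o]. /i/ is a high vowel immediately before /r/, so it lowers to [e]. → [maeroraerr].
/hinuurunodrurij/: /u/ is a high vowel immediately before /r/, so it lowers to [o]. /u/ is a high vowel immediately before /r/, so it lowers to [o]. → [hinuorunodrorij].
/ebabaxurgirr/: /u/ is a high vowel immediately before /r/, so it lowers to [o]. /i/ is a high vowel immediately before /r/, so it lowers to [e]. → [ebabaxorgerr].
/muturpuprujsirnaa/: /u/ is a high vowel immediately before /r/, so it lowers to [o]. /i/ is a high vowel immediately before /r/, so it lowers to [e]. → [mutorpuprujsernaa].

maeroraerr, hinuorunodrorij, ebabaxorgerr, mutorpuprujsernaa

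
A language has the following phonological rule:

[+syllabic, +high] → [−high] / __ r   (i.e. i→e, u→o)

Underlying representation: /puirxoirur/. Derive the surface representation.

/i/ is a high vowel immediately before /r/, so it lowers to [e].
/i/ is a high vowel immediately before /r/, so it lowers to [e].
/u/ is a high vowel immediately before /r/, so it lowers to [o].
Surface form: [puerxoeror].

puerxoeror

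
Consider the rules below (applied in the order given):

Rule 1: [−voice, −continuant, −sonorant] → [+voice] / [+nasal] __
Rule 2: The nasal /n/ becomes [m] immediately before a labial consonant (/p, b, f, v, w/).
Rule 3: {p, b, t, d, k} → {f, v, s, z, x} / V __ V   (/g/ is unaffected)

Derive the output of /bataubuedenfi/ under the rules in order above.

Rule 1 (post-nasal voicing): no segment meets the environment; /bataubuedenfi/ is unchanged.
Rule 2 (nasal place assimilation): /n/ precedes the labial consonant /f/, so it assimilates in place to [m]. /bataubuedenfi/ → bataubuedemfi.
Rule 3 (intervocalic spirantization): /t/ is a stop between vowels /a/ and /a/, so it spirantizes to the fricative [s]. /b/ is a stop between vowels /u/ and /u/, so it spirantizes to the fricative [v]. /d/ is a stop between vowels /e/ and /e/, so it spirantizes to the fricative [z]. /bataubuedemfi/ → basauvuezemfi.

basauvuezemfi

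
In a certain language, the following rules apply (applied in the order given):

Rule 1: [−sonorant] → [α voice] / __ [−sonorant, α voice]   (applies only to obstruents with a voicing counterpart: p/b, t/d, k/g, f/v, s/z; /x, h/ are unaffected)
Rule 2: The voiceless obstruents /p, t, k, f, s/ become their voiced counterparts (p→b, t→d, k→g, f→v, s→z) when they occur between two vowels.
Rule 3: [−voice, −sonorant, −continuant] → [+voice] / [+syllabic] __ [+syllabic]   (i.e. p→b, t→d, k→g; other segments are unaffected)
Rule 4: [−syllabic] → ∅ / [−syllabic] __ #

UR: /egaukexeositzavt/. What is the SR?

egaugexeozidzaf

Rule 1 (regressive voicing assimilation): /t/ precedes the voiced obstruent /z/, so it voices to [d] by assimilation. /v/ precedes the voiceless obstruent /t/, so it devoices to [f] by assimilation. /egaukexeositzavt/ → egaukexeosidzaft.
Rule 2 (intervocalic voicing): /k/ is a voiceless obstruent between vowels /u/ and /e/, so it voices to [g]. /s/ is a voiceless obstruent between vowels /o/ and /i/, so it voices to [z]. /egaukexeosidzaft/ → egaugexeozidzaft.
Rule 3 (intervocalic voicing): no segment meets the environment; /egaugexeozidzaft/ is unchanged.
Rule 4 (final cluster simplification): /t/ is the second consonant of a word-final cluster /ft/, so it deletes. /egaugexeozidzaft/ → egaugexeozidzaf.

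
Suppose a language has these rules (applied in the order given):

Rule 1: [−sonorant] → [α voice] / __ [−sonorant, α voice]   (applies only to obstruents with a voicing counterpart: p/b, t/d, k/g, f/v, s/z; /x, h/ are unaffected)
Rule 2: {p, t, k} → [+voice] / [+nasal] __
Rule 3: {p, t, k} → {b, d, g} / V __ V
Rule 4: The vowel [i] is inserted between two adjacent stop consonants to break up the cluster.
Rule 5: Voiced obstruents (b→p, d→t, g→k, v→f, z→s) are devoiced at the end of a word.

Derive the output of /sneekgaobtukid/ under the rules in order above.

Rule 1 (regressive voicing assimilation): /k/ precedes the voiced obstruent /g/, so it voices to [g] by assimilation. /b/ precedes the voiceless obstruent /t/, so it devoices to [p] by assimilation. /sneekgaobtukid/ → sneeggaoptukid.
Rule 2 (post-nasal voicing): no segment meets the environment; /sneeggaoptukid/ is unchanged.
Rule 3 (intervocalic voicing): /k/ is a voiceless stop between vowels /u/ and /i/, so it voices to [g]. /sneeggaoptukid/ → sneeggaoptugid.
Rule 4 (stop-cluster i-epenthesis): /g/ and /g/ form a stop–stop cluster, so [i] is inserted between them. /p/ and /t/ form a stop–stop cluster, so [i] is inserted between them. /sneeggaoptugid/ → sneegigaopitugid.
Rule 5 (final devoicing): /d/ is a voiced obstruent in word-final position, so it devoices to [t]. /sneegigaopitugid/ → sneegigaopitugit.

sneegigaopitugit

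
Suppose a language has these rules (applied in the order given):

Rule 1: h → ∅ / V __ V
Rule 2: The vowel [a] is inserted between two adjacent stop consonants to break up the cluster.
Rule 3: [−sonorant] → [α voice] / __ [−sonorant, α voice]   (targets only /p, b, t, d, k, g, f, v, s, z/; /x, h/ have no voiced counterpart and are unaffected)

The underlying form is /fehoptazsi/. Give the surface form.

feopatassi

Rule 1 (intervocalic h-deletion): /h/ occurs between vowels /e/ and /o/, so it deletes. /fehoptazsi/ → feoptazsi.
Rule 2 (stop-cluster a-epenthesis): /p/ and /t/ form a stop–stop cluster, so [a] is inserted between them. /feoptazsi/ → feopatazsi.
Rule 3 (regressive voicing assimilation): /z/ precedes the voiceless obstruent /s/, so it devoices to [s] by assimilation. /feopatazsi/ → feopatassi.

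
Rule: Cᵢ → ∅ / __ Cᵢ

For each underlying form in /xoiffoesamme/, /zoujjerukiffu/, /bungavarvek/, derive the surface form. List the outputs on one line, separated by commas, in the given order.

/xoiffoesamme/: /ff/ is a geminate; the first /f/ deletes. /mm/ is a geminate; the first /m/ deletes. → [xoifoesame].
/zoujjerukiffu/: /jj/ is a geminate; the first /j/ deletes. /ff/ is a geminate; the first /f/ deletes. → [zoujerukifu].
/bungavarvek/: the rule's environment is not met; surfaces unchanged as [bungavarvek].

xoifoesame, zoujerukifu, bungavarvek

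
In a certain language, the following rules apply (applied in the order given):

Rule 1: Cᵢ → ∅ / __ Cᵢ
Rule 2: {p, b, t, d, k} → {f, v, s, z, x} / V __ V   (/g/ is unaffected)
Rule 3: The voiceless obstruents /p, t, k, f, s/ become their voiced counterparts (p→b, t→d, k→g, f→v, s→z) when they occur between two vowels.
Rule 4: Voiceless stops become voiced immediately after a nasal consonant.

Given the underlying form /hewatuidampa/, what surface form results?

Rule 1 (degemination): no segment meets the environment; /hewatuidampa/ is unchanged.
Rule 2 (intervocalic spirantization): /t/ is a stop between vowels /a/ and /u/, so it spirantizes to the fricative [s]. /d/ is a stop between vowels /i/ and /a/, so it spirantizes to the fricative [z]. /hewatuidampa/ → hewasuizampa.
Rule 3 (intervocalic voicing): /s/ is a voiceless obstruent between vowels /a/ and /u/, so it voices to [z]. /hewasuizampa/ → hewazuizampa.
Rule 4 (post-nasal voicing): /p/ is a voiceless stop immediately after the nasal /m/, so it voices to [b]. /hewazuizampa/ → hewazuizamba.

hewazuizamba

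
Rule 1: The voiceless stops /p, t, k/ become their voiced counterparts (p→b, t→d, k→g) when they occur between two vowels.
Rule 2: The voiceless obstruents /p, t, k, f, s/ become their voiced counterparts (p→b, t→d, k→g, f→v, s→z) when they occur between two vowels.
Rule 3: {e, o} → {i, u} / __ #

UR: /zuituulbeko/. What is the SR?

zuiduulbegu

Rule 1 (intervocalic voicing): /t/ is a voiceless stop between vowels /i/ and /u/, so it voices to [d]. /k/ is a voiceless stop between vowels /e/ and /o/, so it voices to [g]. /zuituulbeko/ → zuiduulbego.
Rule 2 (intervocalic voicing): no segment meets the environment; /zuiduulbego/ is unchanged.
Rule 3 (final vowel raising): /o/ is a mid vowel in word-final position, so it raises to [u]. /zuiduulbego/ → zuiduulbegu.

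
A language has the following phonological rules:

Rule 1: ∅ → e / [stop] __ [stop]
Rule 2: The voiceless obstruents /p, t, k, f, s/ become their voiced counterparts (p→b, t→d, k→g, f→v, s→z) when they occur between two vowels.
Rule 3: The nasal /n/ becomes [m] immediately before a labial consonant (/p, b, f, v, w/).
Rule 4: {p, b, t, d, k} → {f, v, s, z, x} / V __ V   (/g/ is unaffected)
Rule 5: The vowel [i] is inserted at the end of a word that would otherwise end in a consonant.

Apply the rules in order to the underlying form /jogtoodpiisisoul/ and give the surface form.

Rule 1 (stop-cluster e-epenthesis): /g/ and /t/ form a stop–stop cluster, so [e] is inserted between them. /d/ and /p/ form a stop–stop cluster, so [e] is inserted between them. /jogtoodpiisisoul/ → jogetoodepiisisoul.
Rule 2 (intervocalic voicing): /t/ is a voiceless obstruent between vowels /e/ and /o/, so it voices to [d]. /p/ is a voiceless obstruent between vowels /e/ and /i/, so it voices to [b]. /s/ is a voiceless obstruent between vowels /i/ and /i/, so it voices to [z]. /s/ is a voiceless obstruent between vowels /i/ and /o/, so it voices to [z]. /jogetoodepiisisoul/ → jogedoodebiizizoul.
Rule 3 (nasal place assimilation): no segment meets the environment; /jogedoodebiizizoul/ is unchanged.
Rule 4 (intervocalic spirantization): /d/ is a stop between vowels /e/ and /o/, so it spirantizes to the fricative [z]. /d/ is a stop between vowels /o/ and /e/, so it spirantizes to the fricative [z]. /b/ is a stop between vowels /e/ and /i/, so it spirantizes to the fricative [v]. /jogedoodebiizizoul/ → jogezoozeviizizoul.
Rule 5 (final i-epenthesis): the form ends in the consonant /l/, so [i] is inserted word-finally. /jogezoozeviizizoul/ → jogezoozeviizizouli.

jogezoozeviizizouli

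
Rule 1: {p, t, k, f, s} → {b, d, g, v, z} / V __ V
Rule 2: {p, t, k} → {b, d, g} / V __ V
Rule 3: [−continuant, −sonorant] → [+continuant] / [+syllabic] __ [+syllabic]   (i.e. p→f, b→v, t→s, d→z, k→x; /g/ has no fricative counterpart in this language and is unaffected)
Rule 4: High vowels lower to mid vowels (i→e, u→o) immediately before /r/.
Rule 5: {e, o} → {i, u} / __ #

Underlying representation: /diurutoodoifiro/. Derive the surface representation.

Rule 1 (intervocalic voicing): /t/ is a voiceless obstruent between vowels /u/ and /o/, so it voices to [d]. /f/ is a voiceless obstruent between vowels /i/ and /i/, so it voices to [v]. /diurutoodoifiro/ → diurudoodoiviro.
Rule 2 (intervocalic voicing): no segment meets the environment; /diurudoodoiviro/ is unchanged.
Rule 3 (intervocalic spirantization): /d/ is a stop between vowels /u/ and /o/, so it spirantizes to the fricative [z]. /d/ is a stop between vowels /o/ and /o/, so it spirantizes to the fricative [z]. /diurudoodoiviro/ → diuruzoozoiviro.
Rule 4 (pre-rhotic lowering): /u/ is a high vowel immediately before /r/, so it lowers to [o]. /i/ is a high vowel immediately before /r/, so it lowers to [e]. /diuruzoozoiviro/ → dioruzoozoivero.
Rule 5 (final vowel raising): /o/ is a mid vowel in word-final position, so it raises to [u]. /dioruzoozoivero/ → dioruzoozoiveru.

dioruzoozoiveru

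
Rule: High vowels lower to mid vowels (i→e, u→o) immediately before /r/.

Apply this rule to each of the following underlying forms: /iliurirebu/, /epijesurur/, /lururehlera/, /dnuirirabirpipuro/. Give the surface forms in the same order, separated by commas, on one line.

/iliurirebu/: /u/ is a high vowel immediately before /r/, so it lowers to [o]. /i/ is a high vowel immediately before /r/, so it lowers to [e]. → [iliorerebu].
/epijesurur/: /u/ is a high vowel immediately before /r/, so it lowers to [o]. /u/ is a high vowel immediately before /r/, so it lowers to [o]. → [epijesoror].
/lururehlera/: /u/ is a high vowel immediately before /r/, so it lowers to [o]. /u/ is a high vowel immediately before /r/, so it lowers to [o]. → [lororehlera].
/dnuirirabirpipuro/: /i/ is a high vowel immediately before /r/, so it lowers to [e]. /i/ is a high vowel immediately before /r/, so it lowers to [e]. /i/ is a high vowel immediately before /r/, so it lowers to [e]. /u/ is a high vowel immediately before /r/, so it lowers to [o]. → [dnuereraberpiporo].

iliorerebu, epijesoror, lororehlera, dnuereraberpiporo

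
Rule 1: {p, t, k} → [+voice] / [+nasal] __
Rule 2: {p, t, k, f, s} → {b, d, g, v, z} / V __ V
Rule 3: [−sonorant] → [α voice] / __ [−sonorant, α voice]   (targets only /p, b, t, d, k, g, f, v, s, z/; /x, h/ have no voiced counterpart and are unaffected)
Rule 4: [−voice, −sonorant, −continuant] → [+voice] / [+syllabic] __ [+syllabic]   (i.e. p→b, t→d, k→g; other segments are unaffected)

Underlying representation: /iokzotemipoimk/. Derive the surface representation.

Rule 1 (post-nasal voicing): /k/ is a voiceless stop immediately after the nasal /m/, so it voices to [g]. /iokzotemipoimk/ → iokzotemipoimg.
Rule 2 (intervocalic voicing): /t/ is a voiceless obstruent between vowels /o/ and /e/, so it voices to [d]. /p/ is a voiceless obstruent between vowels /i/ and /o/, so it voices to [b]. /iokzotemipoimg/ → iokzodemiboimg.
Rule 3 (regressive voicing assimilation): /k/ precedes the voiced obstruent /z/, so it voices to [g] by assimilation. /iokzodemiboimg/ → iogzodemiboimg.
Rule 4 (intervocalic voicing): no segment meets the environment; /iogzodemiboimg/ is unchanged.

iogzodemiboimg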